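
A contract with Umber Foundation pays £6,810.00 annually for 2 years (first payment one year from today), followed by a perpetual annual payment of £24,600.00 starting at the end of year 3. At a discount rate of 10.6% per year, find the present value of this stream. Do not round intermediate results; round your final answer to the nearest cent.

£201447.09

PV of 2-year annuity: £6,810.00 × [1 − (1+0.106)^−2] / 0.106 = 11724.52413
Perpetuity value at year 2: £24,600.00 / 0.106 = 232075.47170
PV of perpetuity: 232075.47170 / (1+0.106)^2 = 189722.56515
Total PV = 11724.52413 + 189722.56515 = 201447.08928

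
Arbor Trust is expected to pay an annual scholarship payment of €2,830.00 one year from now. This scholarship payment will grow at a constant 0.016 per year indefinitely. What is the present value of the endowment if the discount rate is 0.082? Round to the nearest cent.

Growing perpetuity: P = D₁ / (r − g) = €2,830.0000 / (0.082 − 0.016) = €42,878.79

€42878.79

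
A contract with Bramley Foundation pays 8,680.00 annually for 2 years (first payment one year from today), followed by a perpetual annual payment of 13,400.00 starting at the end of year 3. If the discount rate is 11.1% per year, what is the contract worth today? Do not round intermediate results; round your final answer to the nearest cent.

112648.33

PV of 2-year annuity: 8,680.00 × [1 − (1+0.111)^−2] / 0.111 = 14844.98765
Perpetuity value at year 2: 13,400.00 / 0.111 = 120720.72072
PV of perpetuity: 120720.72072 / (1+0.111)^2 = 97803.34347
Total PV = 14844.98765 + 97803.34347 = 112648.33112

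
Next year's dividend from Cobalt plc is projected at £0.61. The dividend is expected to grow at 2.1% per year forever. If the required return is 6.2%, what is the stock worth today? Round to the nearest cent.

Growing perpetuity: P = D₁ / (r − g) = £0.6100 / (0.062 − 0.021) = £14.88

£14.88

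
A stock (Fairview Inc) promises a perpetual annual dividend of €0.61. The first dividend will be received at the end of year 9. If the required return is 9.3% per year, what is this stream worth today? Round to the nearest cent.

€3.22

Value at end of year 8: C / r = €0.61 / 0.093 = €6.5591
Discount to today: PV = €6.5591 / (1 + 0.093)^8 = €6.5591 / 2.036861 = €3.22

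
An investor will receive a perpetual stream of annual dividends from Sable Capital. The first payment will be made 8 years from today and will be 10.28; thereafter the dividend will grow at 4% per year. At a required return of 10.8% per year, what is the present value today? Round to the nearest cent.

73.74

Value at end of year 7: C₁ / (r − g) = 10.28 / (0.108 − 0.04) = 151.1765
Discount to today: PV = 151.1765 / (1 + 0.108)^7 = 151.1765 / 2.050115 = 73.74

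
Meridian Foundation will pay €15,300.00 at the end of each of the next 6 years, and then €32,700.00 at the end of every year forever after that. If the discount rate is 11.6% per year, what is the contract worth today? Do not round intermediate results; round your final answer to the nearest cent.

PV of 6-year annuity: €15,300.00 × [1 − (1+0.116)^−6] / 0.116 = 63623.66377
Perpetuity value at year 6: €32,700.00 / 0.116 = 281896.55172
PV of perpetuity: 281896.55172 / (1+0.116)^6 = 145916.56446
Total PV = 63623.66377 + 145916.56446 = 209540.22822

€209540.23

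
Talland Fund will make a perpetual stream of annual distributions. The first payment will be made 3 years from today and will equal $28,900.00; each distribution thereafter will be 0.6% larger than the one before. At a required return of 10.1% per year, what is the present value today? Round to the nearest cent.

$250957.16

Value at end of year 2: C₁ / (r − g) = $28,900.00 / (0.101 − 0.006) = $304,210.5263
Discount to today: PV = $304,210.5263 / (1 + 0.101)^2 = $304,210.5263 / 1.212201 = $250,957.16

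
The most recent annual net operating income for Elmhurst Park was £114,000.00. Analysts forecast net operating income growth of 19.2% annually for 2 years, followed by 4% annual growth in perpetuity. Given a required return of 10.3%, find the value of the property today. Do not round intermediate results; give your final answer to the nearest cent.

D_1 = 135888.00000
D_2 = 161978.49600
Terminal value at year 2: TV = D_2×(1+g_2)/(r−g_2) = 168457.63584/0.063 = 2673930.72762
P_0 = D_1/(1+r)^1 + D_2/(1+r)^2 + TV/(1+r)^2
    = 123198.54941 + 133139.32085 + 2197855.45530 = 2454193.32556

£2454193.33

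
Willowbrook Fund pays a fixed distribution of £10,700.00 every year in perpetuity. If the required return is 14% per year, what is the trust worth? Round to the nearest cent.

Level perpetuity: PV = C / r = £10,700.00 / 0.14 = £76,428.57

£76428.57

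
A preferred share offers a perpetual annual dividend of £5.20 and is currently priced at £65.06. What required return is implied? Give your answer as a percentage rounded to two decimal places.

7.99%

P = C/r ⇒ r = C/P = £5.20/£65.06 = 0.079926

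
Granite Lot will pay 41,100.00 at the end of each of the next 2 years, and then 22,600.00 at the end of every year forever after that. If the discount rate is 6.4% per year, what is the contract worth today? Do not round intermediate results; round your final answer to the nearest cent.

386853.59

PV of 2-year annuity: 41,100.00 × [1 − (1+0.064)^−2] / 0.064 = 74932.16123
Perpetuity value at year 2: 22,600.00 / 0.064 = 353125.00000
PV of perpetuity: 353125.00000 / (1+0.064)^2 = 311921.42716
Total PV = 74932.16123 + 311921.42716 = 386853.58839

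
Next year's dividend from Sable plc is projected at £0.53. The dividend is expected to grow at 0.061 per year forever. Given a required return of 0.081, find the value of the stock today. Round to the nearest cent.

Growing perpetuity: P = D₁ / (r − g) = £0.5300 / (0.081 − 0.061) = £26.50

£26.50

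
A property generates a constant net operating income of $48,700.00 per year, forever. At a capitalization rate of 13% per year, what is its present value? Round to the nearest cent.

Level perpetuity: PV = C / r = $48,700.00 / 0.13 = $374,615.38

$374615.38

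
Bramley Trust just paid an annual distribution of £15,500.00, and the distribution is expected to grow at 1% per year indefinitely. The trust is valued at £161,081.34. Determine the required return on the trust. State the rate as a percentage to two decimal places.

D₁ = £15,500.00 × 1.01 = £15,655.0000
P = D₁/(r − g) ⇒ r = D₁/P + g = £15,655.0000/£161,081.34 + 0.01 = 0.097187 + 0.01 = 0.107187

10.72%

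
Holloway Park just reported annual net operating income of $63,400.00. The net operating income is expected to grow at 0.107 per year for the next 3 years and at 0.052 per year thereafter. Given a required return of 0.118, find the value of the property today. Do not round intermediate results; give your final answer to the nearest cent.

D_1 = 70183.80000
D_2 = 77693.46660
D_3 = 86006.66753
Terminal value at year 3: TV = D_3×(1+g_2)/(r−g_2) = 90479.01424/0.066 = 1370894.15511
P_0 = D_1/(1+r)^1 + D_2/(1+r)^2 + D_3/(1+r)^3 + TV/(1+r)^3
    = 62776.20751 + 62158.55252 + 61546.97463 + 981021.47445 = 1167503.20912

$1167503.21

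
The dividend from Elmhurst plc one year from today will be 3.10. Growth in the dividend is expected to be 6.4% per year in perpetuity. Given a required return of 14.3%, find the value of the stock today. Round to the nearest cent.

Growing perpetuity: P = D₁ / (r − g) = 3.1000 / (0.143 − 0.064) = 39.24

39.24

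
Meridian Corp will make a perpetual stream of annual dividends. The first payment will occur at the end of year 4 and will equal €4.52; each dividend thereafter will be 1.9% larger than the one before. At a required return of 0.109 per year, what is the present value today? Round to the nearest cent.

€36.82

Value at end of year 3: C₁ / (r − g) = €4.52 / (0.109 − 0.019) = €50.2222
Discount to today: PV = €50.2222 / (1 + 0.109)^3 = €50.2222 / 1.363938 = €36.82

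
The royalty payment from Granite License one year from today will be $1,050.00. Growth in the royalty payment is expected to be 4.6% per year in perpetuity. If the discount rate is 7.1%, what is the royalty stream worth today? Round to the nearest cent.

$42000.00

Growing perpetuity: P = D₁ / (r − g) = $1,050.0000 / (0.071 − 0.046) = $42,000.00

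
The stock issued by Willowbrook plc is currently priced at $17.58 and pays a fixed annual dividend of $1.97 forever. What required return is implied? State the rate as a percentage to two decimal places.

P = C/r ⇒ r = C/P = $1.97/$17.58 = 0.112059

11.21%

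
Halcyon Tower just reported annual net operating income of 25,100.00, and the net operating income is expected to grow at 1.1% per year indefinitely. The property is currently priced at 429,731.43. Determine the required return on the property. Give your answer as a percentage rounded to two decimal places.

7.01%

D₁ = 25,100.00 × 1.011 = 25,376.1000
P = D₁/(r − g) ⇒ r = D₁/P + g = 25,376.1000/429,731.43 + 0.011 = 0.059051 + 0.011 = 0.070051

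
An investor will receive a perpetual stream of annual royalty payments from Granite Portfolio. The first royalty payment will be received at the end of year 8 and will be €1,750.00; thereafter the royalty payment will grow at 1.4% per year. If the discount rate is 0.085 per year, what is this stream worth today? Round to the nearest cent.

Value at end of year 7: C₁ / (r − g) = €1,750.00 / (0.085 − 0.014) = €24,647.8873
Discount to today: PV = €24,647.8873 / (1 + 0.085)^7 = €24,647.8873 / 1.770142 = €13,924.24

€13924.24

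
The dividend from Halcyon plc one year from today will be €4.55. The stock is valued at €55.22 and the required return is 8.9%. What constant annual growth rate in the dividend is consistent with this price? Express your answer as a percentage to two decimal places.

P = D₁/(r−g) ⇒ g = r − D₁/P = 0.089 − €4.55/€55.22 = 0.006602

0.66%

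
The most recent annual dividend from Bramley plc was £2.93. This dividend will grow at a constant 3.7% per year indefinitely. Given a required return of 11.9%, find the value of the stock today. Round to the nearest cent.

D₁ = D₀ × (1 + g) = £2.93 × 1.037 = £3.0384
Growing perpetuity: P = D₁ / (r − g) = £3.0384 / (0.119 − 0.037) = £37.05

£37.05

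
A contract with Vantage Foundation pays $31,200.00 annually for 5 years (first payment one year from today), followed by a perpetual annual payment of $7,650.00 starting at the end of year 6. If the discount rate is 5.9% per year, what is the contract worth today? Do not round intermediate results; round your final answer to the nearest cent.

$229132.64

PV of 5-year annuity: $31,200.00 × [1 − (1+0.059)^−5] / 0.059 = 131784.05473
Perpetuity value at year 5: $7,650.00 / 0.059 = 129661.01695
PV of perpetuity: 129661.01695 / (1+0.059)^5 = 97348.58045
Total PV = 131784.05473 + 97348.58045 = 229132.63518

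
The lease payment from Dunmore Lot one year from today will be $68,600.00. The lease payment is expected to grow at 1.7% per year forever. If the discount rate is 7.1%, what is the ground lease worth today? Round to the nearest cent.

Growing perpetuity: P = D₁ / (r − g) = $68,600.0000 / (0.071 − 0.017) = $1,270,370.37

$1270370.37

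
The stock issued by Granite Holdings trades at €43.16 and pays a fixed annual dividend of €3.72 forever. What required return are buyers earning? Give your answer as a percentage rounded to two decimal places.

8.62%

P = C/r ⇒ r = C/P = €3.72/€43.16 = 0.086191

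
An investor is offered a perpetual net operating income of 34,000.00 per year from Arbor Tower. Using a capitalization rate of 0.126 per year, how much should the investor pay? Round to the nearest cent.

Level perpetuity: PV = C / r = 34,000.00 / 0.126 = 269,841.27

269841.27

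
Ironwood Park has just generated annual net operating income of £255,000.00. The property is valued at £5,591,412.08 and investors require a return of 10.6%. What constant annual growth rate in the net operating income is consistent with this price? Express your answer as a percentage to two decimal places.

5.78%

P = D₀(1+g)/(r−g) ⇒ P(r−g) = D₀(1+g) ⇒ g(P+D₀) = P·r − D₀
g = (P·r − D₀)/(P + D₀) = (£5,591,412.08×0.106 − £255,000.00) / (£5,591,412.08 + £255,000.00) = 0.057760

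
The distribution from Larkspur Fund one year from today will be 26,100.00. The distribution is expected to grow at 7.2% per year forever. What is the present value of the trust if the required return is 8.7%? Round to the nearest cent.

Growing perpetuity: P = D₁ / (r − g) = 26,100.0000 / (0.087 − 0.072) = 1,740,000.00

1740000.00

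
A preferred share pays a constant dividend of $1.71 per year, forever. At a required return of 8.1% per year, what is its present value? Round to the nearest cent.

Level perpetuity: PV = C / r = $1.71 / 0.081 = $21.11

$21.11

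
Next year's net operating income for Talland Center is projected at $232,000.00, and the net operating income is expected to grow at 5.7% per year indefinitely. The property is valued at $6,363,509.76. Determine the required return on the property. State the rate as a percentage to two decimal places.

9.35%

P = D₁/(r − g) ⇒ r = D₁/P + g = $232,000.0000/$6,363,509.76 + 0.057 = 0.036458 + 0.057 = 0.093458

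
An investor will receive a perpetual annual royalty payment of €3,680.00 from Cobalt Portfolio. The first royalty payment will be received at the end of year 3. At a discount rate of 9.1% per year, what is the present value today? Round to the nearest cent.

Value at end of year 2: C / r = €3,680.00 / 0.091 = €40,439.5604
Discount to today: PV = €40,439.5604 / (1 + 0.091)^2 = €40,439.5604 / 1.190281 = €33,974.80

€33974.80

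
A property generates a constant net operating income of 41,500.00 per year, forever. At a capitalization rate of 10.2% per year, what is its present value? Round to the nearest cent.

406862.75

Level perpetuity: PV = C / r = 41,500.00 / 0.102 = 406,862.75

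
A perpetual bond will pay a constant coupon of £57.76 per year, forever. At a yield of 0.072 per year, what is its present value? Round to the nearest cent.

£802.22

Level perpetuity: PV = C / r = £57.76 / 0.072 = £802.22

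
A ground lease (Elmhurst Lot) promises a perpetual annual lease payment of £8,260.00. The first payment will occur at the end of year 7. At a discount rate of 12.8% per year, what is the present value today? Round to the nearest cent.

£31326.76

Value at end of year 6: C / r = £8,260.00 / 0.128 = £64,531.2500
Discount to today: PV = £64,531.2500 / (1 + 0.128)^6 = £64,531.2500 / 2.059940 = £31,326.76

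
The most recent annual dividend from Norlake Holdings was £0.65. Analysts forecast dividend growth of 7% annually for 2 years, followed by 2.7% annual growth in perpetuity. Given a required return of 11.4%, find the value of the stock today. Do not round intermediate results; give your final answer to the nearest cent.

£8.30

D_1 = 0.69550
D_2 = 0.74418
Terminal value at year 2: TV = D_2×(1+g_2)/(r−g_2) = 0.76428/0.087 = 8.78480
P_0 = D_1/(1+r)^1 + D_2/(1+r)^2 + TV/(1+r)^2
    = 0.62433 + 0.59967 + 7.07883 = 8.30283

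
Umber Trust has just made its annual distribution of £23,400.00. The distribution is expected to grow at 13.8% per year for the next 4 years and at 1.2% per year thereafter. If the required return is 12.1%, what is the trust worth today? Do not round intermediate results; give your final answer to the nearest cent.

D_1 = 26629.20000
D_2 = 30304.02960
D_3 = 34485.98568
D_4 = 39245.05171
Terminal value at year 4: TV = D_4×(1+g_2)/(r−g_2) = 39715.99233/0.109 = 364366.90211
P_0 = D_1/(1+r)^1 + D_2/(1+r)^2 + D_3/(1+r)^3 + D_4/(1+r)^4 + TV/(1+r)^4
    = 23754.86173 + 24115.10495 + 24480.81127 + 24852.06354 + 230736.58990 = 327939.43139

£327939.43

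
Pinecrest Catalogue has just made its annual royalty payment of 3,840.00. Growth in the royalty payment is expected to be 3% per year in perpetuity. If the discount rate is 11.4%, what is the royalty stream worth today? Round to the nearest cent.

D₁ = D₀ × (1 + g) = 3,840.00 × 1.03 = 3,955.2000
Growing perpetuity: P = D₁ / (r − g) = 3,955.2000 / (0.114 − 0.03) = 47,085.71

47085.71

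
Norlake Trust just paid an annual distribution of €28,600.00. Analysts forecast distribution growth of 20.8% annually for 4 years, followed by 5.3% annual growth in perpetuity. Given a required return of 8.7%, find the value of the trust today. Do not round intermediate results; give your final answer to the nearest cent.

D_1 = 34548.80000
D_2 = 41734.95040
D_3 = 50415.82008
D_4 = 60902.31066
Terminal value at year 4: TV = D_4×(1+g_2)/(r−g_2) = 64130.13313/0.034 = 1886180.38604
P_0 = D_1/(1+r)^1 + D_2/(1+r)^2 + D_3/(1+r)^3 + D_4/(1+r)^4 + TV/(1+r)^4
    = 31783.62466 + 35321.63623 + 39253.48350 + 43623.00651 + 1351030.17205 = 1501011.92295

€1501011.92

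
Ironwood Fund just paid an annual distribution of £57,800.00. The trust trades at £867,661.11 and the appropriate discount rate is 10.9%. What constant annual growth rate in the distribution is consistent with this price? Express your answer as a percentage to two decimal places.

P = D₀(1+g)/(r−g) ⇒ P(r−g) = D₀(1+g) ⇒ g(P+D₀) = P·r − D₀
g = (P·r − D₀)/(P + D₀) = (£867,661.11×0.109 − £57,800.00) / (£867,661.11 + £57,800.00) = 0.039737

3.97%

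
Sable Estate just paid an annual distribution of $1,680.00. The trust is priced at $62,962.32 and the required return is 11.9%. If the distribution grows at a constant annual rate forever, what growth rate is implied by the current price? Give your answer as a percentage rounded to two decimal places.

8.99%

P = D₀(1+g)/(r−g) ⇒ P(r−g) = D₀(1+g) ⇒ g(P+D₀) = P·r − D₀
g = (P·r − D₀)/(P + D₀) = ($62,962.32×0.119 − $1,680.00) / ($62,962.32 + $1,680.00) = 0.089918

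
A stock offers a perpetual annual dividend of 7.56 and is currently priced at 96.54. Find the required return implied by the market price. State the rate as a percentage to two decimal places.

7.83%

P = C/r ⇒ r = C/P = 7.56/96.54 = 0.078310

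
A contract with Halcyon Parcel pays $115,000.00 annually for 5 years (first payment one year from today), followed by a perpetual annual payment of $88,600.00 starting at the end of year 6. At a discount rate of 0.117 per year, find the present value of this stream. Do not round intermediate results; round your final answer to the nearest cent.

PV of 5-year annuity: $115,000.00 × [1 − (1+0.117)^−5] / 0.117 = 417648.76973
Perpetuity value at year 5: $88,600.00 / 0.117 = 757264.95726
PV of perpetuity: 757264.95726 / (1+0.117)^5 = 435493.81815
Total PV = 417648.76973 + 435493.81815 = 853142.58788

$853142.59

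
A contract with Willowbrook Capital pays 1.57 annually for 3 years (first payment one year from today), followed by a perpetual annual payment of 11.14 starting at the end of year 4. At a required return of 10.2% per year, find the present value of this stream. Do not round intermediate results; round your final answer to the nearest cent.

PV of 3-year annuity: 1.57 × [1 − (1+0.102)^−3] / 0.102 = 3.89065
Perpetuity value at year 3: 11.14 / 0.102 = 109.21569
PV of perpetuity: 109.21569 / (1+0.102)^3 = 81.60941
Total PV = 3.89065 + 81.60941 = 85.50006

85.50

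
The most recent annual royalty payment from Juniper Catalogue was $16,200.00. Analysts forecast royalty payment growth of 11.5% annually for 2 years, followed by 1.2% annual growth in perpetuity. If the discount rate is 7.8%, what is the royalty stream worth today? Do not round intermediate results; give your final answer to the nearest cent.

D_1 = 18063.00000
D_2 = 20140.24500
Terminal value at year 2: TV = D_2×(1+g_2)/(r−g_2) = 20381.92794/0.066 = 308817.09000
P_0 = D_1/(1+r)^1 + D_2/(1+r)^2 + TV/(1+r)^2
    = 16756.02968 + 17331.14388 + 265744.20610 = 299831.37966

$299831.38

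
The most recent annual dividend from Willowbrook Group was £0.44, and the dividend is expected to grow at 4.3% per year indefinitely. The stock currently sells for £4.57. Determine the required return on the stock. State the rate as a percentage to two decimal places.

14.34%

D₁ = £0.44 × 1.043 = £0.4589
P = D₁/(r − g) ⇒ r = D₁/P + g = £0.4589/£4.57 + 0.043 = 0.100420 + 0.043 = 0.143420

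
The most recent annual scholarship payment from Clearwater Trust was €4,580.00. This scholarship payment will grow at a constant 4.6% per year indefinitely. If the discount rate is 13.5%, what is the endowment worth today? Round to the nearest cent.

€53827.87

D₁ = D₀ × (1 + g) = €4,580.00 × 1.046 = €4,790.6800
Growing perpetuity: P = D₁ / (r − g) = €4,790.6800 / (0.135 − 0.046) = €53,827.87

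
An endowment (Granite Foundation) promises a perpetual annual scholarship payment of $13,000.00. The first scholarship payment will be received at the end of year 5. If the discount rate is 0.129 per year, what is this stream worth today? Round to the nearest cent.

Value at end of year 4: C / r = $13,000.00 / 0.129 = $100,775.1938
Discount to today: PV = $100,775.1938 / (1 + 0.129)^4 = $100,775.1938 / 1.624710 = $62,026.59

$62026.59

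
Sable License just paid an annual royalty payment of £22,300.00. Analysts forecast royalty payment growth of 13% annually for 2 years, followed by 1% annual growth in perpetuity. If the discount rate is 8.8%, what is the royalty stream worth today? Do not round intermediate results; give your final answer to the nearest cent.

D_1 = 25199.00000
D_2 = 28474.87000
Terminal value at year 2: TV = D_2×(1+g_2)/(r−g_2) = 28759.61870/0.078 = 368713.06026
P_0 = D_1/(1+r)^1 + D_2/(1+r)^2 + TV/(1+r)^2
    = 23160.84559 + 24054.92235 + 311480.40476 = 358696.17270

£358696.17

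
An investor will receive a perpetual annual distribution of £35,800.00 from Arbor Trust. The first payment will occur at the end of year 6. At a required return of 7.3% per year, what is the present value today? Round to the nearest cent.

Value at end of year 5: C / r = £35,800.00 / 0.073 = £490,410.9589
Discount to today: PV = £490,410.9589 / (1 + 0.073)^5 = £490,410.9589 / 1.422324 = £344,795.47

£344795.47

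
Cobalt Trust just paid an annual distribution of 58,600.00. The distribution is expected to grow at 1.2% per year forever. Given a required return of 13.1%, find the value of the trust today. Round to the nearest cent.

498346.22

D₁ = D₀ × (1 + g) = 58,600.00 × 1.012 = 59,303.2000
Growing perpetuity: P = D₁ / (r − g) = 59,303.2000 / (0.131 − 0.012) = 498,346.22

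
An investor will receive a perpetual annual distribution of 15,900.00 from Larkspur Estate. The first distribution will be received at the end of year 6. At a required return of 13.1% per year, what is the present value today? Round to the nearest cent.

Value at end of year 5: C / r = 15,900.00 / 0.131 = 121,374.0458
Discount to today: PV = 121,374.0458 / (1 + 0.131)^5 = 121,374.0458 / 1.850602 = 65,586.25

65586.25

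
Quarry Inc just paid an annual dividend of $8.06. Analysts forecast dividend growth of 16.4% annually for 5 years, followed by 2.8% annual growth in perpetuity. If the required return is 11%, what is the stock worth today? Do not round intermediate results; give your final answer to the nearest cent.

D_1 = 9.38184
D_2 = 10.92046
D_3 = 12.71142
D_4 = 14.79609
D_5 = 17.22265
Terminal value at year 5: TV = D_5×(1+g_2)/(r−g_2) = 17.70488/0.082 = 215.91321
P_0 = D_1/(1+r)^1 + D_2/(1+r)^2 + D_3/(1+r)^3 + D_4/(1+r)^4 + D_5/(1+r)^5 + TV/(1+r)^5
    = 8.45211 + 8.86329 + 9.29448 + 9.74664 + 10.22080 + 128.13398 = 174.71130

$174.71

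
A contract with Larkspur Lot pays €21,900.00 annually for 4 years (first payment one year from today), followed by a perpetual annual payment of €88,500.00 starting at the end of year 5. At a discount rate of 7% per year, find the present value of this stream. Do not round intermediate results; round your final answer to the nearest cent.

€1038697.44

PV of 4-year annuity: €21,900.00 × [1 − (1+0.07)^−4] / 0.07 = 74179.92652
Perpetuity value at year 4: €88,500.00 / 0.07 = 1264285.71429
PV of perpetuity: 1264285.71429 / (1+0.07)^4 = 964517.51809
Total PV = 74179.92652 + 964517.51809 = 1038697.44461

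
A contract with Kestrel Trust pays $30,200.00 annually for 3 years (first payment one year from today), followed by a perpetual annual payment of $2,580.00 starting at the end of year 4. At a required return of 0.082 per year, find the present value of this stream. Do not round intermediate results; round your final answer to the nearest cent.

$102386.74

PV of 3-year annuity: $30,200.00 × [1 − (1+0.082)^−3] / 0.082 = 77548.31661
Perpetuity value at year 3: $2,580.00 / 0.082 = 31463.41463
PV of perpetuity: 31463.41463 / (1+0.082)^3 = 24838.42600
Total PV = 77548.31661 + 24838.42600 = 102386.74261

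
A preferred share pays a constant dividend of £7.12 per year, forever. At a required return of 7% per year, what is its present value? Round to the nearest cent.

Level perpetuity: PV = C / r = £7.12 / 0.07 = £101.71

£101.71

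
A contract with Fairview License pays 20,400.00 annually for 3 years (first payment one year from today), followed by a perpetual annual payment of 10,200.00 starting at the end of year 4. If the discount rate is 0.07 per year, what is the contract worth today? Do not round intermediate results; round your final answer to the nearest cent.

172482.31

PV of 3-year annuity: 20,400.00 × [1 − (1+0.07)^−3] / 0.07 = 53536.04731
Perpetuity value at year 3: 10,200.00 / 0.07 = 145714.28571
PV of perpetuity: 145714.28571 / (1+0.07)^3 = 118946.26206
Total PV = 53536.04731 + 118946.26206 = 172482.30937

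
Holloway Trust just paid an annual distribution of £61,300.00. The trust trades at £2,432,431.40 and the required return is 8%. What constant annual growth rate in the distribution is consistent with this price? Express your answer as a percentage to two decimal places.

5.35%

P = D₀(1+g)/(r−g) ⇒ P(r−g) = D₀(1+g) ⇒ g(P+D₀) = P·r − D₀
g = (P·r − D₀)/(P + D₀) = (£2,432,431.40×0.08 − £61,300.00) / (£2,432,431.40 + £61,300.00) = 0.053452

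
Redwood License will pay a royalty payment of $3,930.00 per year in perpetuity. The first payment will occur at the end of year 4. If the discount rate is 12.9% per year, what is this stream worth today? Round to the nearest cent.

$21170.01

Value at end of year 3: C / r = $3,930.00 / 0.129 = $30,465.1163
Discount to today: PV = $30,465.1163 / (1 + 0.129)^3 = $30,465.1163 / 1.439070 = $21,170.01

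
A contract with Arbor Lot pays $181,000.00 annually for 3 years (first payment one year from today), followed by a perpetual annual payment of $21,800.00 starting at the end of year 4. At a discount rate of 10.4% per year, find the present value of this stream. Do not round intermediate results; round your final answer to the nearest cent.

$602750.77

PV of 3-year annuity: $181,000.00 × [1 − (1+0.104)^−3] / 0.104 = 446969.25160
Perpetuity value at year 3: $21,800.00 / 0.104 = 209615.38462
PV of perpetuity: 209615.38462 / (1+0.104)^3 = 155781.51895
Total PV = 446969.25160 + 155781.51895 = 602750.77056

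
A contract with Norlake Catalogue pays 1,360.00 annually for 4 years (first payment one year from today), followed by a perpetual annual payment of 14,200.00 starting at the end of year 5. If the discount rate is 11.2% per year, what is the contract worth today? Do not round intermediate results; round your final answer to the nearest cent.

87119.82

PV of 4-year annuity: 1,360.00 × [1 − (1+0.112)^−4] / 0.112 = 4201.37184
Perpetuity value at year 4: 14,200.00 / 0.112 = 126785.71429
PV of perpetuity: 126785.71429 / (1+0.112)^4 = 82918.44953
Total PV = 4201.37184 + 82918.44953 = 87119.82136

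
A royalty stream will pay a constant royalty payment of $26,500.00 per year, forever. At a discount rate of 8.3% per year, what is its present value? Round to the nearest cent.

$319277.11

Level perpetuity: PV = C / r = $26,500.00 / 0.083 = $319,277.11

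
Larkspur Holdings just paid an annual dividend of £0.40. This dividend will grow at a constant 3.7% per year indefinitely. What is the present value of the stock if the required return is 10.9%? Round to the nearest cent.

£5.76

D₁ = D₀ × (1 + g) = £0.40 × 1.037 = £0.4148
Growing perpetuity: P = D₁ / (r − g) = £0.4148 / (0.109 − 0.037) = £5.76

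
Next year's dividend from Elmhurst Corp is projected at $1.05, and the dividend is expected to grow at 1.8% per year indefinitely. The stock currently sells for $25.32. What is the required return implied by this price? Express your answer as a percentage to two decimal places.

5.95%

P = D₁/(r − g) ⇒ r = D₁/P + g = $1.0500/$25.32 + 0.018 = 0.041469 + 0.018 = 0.059469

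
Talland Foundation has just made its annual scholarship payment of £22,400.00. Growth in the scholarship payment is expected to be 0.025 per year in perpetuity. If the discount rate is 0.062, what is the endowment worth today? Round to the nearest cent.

£620540.54

D₁ = D₀ × (1 + g) = £22,400.00 × 1.025 = £22,960.0000
Growing perpetuity: P = D₁ / (r − g) = £22,960.0000 / (0.062 − 0.025) = £620,540.54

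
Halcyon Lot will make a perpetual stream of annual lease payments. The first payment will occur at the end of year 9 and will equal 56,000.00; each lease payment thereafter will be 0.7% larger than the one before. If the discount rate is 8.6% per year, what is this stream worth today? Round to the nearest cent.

Value at end of year 8: C₁ / (r − g) = 56,000.00 / (0.086 − 0.007) = 708,860.7595
Discount to today: PV = 708,860.7595 / (1 + 0.086)^8 = 708,860.7595 / 1.934811 = 366,372.05

366372.05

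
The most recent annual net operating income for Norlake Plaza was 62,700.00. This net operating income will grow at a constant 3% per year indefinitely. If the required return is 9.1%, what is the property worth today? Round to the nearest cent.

D₁ = D₀ × (1 + g) = 62,700.00 × 1.03 = 64,581.0000
Growing perpetuity: P = D₁ / (r − g) = 64,581.0000 / (0.091 − 0.03) = 1,058,704.92

1058704.92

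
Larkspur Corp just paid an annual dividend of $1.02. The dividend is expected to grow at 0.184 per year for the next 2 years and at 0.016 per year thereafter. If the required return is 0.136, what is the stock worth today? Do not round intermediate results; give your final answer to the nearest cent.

$11.55

D_1 = 1.20768
D_2 = 1.42989
Terminal value at year 2: TV = D_2×(1+g_2)/(r−g_2) = 1.45277/0.12 = 12.10643
P_0 = D_1/(1+r)^1 + D_2/(1+r)^2 + TV/(1+r)^2
    = 1.06310 + 1.10802 + 9.38122 = 11.55234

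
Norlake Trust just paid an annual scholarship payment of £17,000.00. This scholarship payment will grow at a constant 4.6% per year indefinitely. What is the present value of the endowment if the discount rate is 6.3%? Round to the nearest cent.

£1046000.00

D₁ = D₀ × (1 + g) = £17,000.00 × 1.046 = £17,782.0000
Growing perpetuity: P = D₁ / (r − g) = £17,782.0000 / (0.063 − 0.046) = £1,046,000.00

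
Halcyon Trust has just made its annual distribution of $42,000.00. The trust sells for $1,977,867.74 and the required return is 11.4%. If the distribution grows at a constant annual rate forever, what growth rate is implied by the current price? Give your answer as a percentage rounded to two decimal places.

9.08%

P = D₀(1+g)/(r−g) ⇒ P(r−g) = D₀(1+g) ⇒ g(P+D₀) = P·r − D₀
g = (P·r − D₀)/(P + D₀) = ($1,977,867.74×0.114 − $42,000.00) / ($1,977,867.74 + $42,000.00) = 0.090836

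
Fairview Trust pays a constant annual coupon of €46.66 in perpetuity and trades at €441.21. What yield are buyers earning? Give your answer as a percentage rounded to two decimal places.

10.58%

P = C/r ⇒ r = C/P = €46.66/€441.21 = 0.105755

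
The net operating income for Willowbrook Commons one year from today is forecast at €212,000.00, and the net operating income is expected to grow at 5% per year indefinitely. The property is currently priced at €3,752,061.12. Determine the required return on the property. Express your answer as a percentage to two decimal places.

10.65%

P = D₁/(r − g) ⇒ r = D₁/P + g = €212,000.0000/€3,752,061.12 + 0.05 = 0.056502 + 0.05 = 0.106502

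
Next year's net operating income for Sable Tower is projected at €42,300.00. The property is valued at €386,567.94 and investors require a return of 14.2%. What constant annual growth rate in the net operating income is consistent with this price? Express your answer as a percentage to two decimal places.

3.26%

P = D₁/(r−g) ⇒ g = r − D₁/P = 0.142 − €42,300.00/€386,567.94 = 0.032576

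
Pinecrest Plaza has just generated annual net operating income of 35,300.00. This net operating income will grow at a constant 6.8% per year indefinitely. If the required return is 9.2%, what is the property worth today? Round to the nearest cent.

D₁ = D₀ × (1 + g) = 35,300.00 × 1.068 = 37,700.4000
Growing perpetuity: P = D₁ / (r − g) = 37,700.4000 / (0.092 − 0.068) = 1,570,850.00

1570850.00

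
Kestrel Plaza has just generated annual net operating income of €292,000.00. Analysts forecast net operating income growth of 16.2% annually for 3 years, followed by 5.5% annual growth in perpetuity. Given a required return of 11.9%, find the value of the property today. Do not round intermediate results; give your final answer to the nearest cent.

€6334999.87

D_1 = 339304.00000
D_2 = 394271.24800
D_3 = 458143.19018
Terminal value at year 3: TV = D_3×(1+g_2)/(r−g_2) = 483341.06564/0.064 = 7552204.15056
P_0 = D_1/(1+r)^1 + D_2/(1+r)^2 + D_3/(1+r)^3 + TV/(1+r)^3
    = 303220.73280 + 314872.64657 + 326972.31038 + 5389934.17888 = 6334999.86863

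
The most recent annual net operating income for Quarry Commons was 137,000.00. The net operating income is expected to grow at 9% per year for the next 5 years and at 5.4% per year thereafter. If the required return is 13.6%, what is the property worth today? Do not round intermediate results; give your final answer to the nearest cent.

D_1 = 149330.00000
D_2 = 162769.70000
D_3 = 177418.97300
D_4 = 193386.68057
D_5 = 210791.48182
Terminal value at year 5: TV = D_5×(1+g_2)/(r−g_2) = 222174.22184/0.082 = 2709441.72975
P_0 = D_1/(1+r)^1 + D_2/(1+r)^2 + D_3/(1+r)^3 + D_4/(1+r)^4 + D_5/(1+r)^5 + TV/(1+r)^5
    = 131452.46479 + 126129.56569 + 121022.20651 + 116121.65942 + 111419.54997 + 1432148.84961 = 2038294.29598

2038294.30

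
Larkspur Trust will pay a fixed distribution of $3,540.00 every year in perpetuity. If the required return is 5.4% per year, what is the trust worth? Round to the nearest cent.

Level perpetuity: PV = C / r = $3,540.00 / 0.054 = $65,555.56

$65555.56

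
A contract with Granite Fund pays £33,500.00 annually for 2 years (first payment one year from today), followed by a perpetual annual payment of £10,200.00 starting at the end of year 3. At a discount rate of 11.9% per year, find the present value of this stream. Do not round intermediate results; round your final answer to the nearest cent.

PV of 2-year annuity: £33,500.00 × [1 − (1+0.119)^−2] / 0.119 = 56691.19227
Perpetuity value at year 2: £10,200.00 / 0.119 = 85714.28571
PV of perpetuity: 85714.28571 / (1+0.119)^2 = 68453.08687
Total PV = 56691.19227 + 68453.08687 = 125144.27914

£125144.28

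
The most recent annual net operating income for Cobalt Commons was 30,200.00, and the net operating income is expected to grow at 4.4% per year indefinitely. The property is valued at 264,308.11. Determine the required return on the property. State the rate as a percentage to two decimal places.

D₁ = 30,200.00 × 1.044 = 31,528.8000
P = D₁/(r − g) ⇒ r = D₁/P + g = 31,528.8000/264,308.11 + 0.044 = 0.119288 + 0.044 = 0.163288

16.33%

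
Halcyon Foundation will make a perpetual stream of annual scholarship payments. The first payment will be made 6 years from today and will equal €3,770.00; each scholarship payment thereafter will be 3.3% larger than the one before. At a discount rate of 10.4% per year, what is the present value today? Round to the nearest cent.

€32377.08

Value at end of year 5: C₁ / (r − g) = €3,770.00 / (0.104 − 0.033) = €53,098.5915
Discount to today: PV = €53,098.5915 / (1 + 0.104)^5 = €53,098.5915 / 1.640006 = €32,377.08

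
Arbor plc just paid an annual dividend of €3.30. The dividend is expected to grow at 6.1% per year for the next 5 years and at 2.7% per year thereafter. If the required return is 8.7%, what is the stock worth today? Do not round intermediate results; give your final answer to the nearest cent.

€65.40

D_1 = 3.50130
D_2 = 3.71488
D_3 = 3.94149
D_4 = 4.18192
D_5 = 4.43701
Terminal value at year 5: TV = D_5×(1+g_2)/(r−g_2) = 4.55681/0.06 = 75.94690
P_0 = D_1/(1+r)^1 + D_2/(1+r)^2 + D_3/(1+r)^3 + D_4/(1+r)^4 + D_5/(1+r)^5 + TV/(1+r)^5
    = 3.22107 + 3.14402 + 3.06882 + 2.99542 + 2.92377 + 50.04519 = 65.39829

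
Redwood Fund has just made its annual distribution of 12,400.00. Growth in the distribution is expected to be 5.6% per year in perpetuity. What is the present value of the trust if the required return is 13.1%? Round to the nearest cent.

174592.00

D₁ = D₀ × (1 + g) = 12,400.00 × 1.056 = 13,094.4000
Growing perpetuity: P = D₁ / (r − g) = 13,094.4000 / (0.131 − 0.056) = 174,592.00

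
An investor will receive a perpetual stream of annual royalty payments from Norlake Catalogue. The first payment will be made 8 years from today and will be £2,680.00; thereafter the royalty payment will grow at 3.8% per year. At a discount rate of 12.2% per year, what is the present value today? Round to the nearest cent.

Value at end of year 7: C₁ / (r − g) = £2,680.00 / (0.122 − 0.038) = £31,904.7619
Discount to today: PV = £31,904.7619 / (1 + 0.122)^7 = £31,904.7619 / 2.238463 = £14,252.97

£14252.97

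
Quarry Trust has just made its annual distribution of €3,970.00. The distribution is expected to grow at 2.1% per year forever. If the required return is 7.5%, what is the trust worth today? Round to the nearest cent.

D₁ = D₀ × (1 + g) = €3,970.00 × 1.021 = €4,053.3700
Growing perpetuity: P = D₁ / (r − g) = €4,053.3700 / (0.075 − 0.021) = €75,062.41

€75062.41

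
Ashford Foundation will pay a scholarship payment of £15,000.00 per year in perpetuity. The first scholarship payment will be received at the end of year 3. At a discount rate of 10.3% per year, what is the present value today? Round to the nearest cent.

Value at end of year 2: C / r = £15,000.00 / 0.103 = £145,631.0680
Discount to today: PV = £145,631.0680 / (1 + 0.103)^2 = £145,631.0680 / 1.216609 = £119,702.44

£119702.44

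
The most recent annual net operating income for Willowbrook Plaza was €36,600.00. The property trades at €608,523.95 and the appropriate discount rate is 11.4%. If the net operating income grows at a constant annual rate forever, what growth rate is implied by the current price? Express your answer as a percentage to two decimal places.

5.08%

P = D₀(1+g)/(r−g) ⇒ P(r−g) = D₀(1+g) ⇒ g(P+D₀) = P·r − D₀
g = (P·r − D₀)/(P + D₀) = (€608,523.95×0.114 − €36,600.00) / (€608,523.95 + €36,600.00) = 0.050799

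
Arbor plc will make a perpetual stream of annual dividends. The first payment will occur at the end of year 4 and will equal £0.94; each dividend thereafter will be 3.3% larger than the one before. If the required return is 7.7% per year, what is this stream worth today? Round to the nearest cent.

£17.10

Value at end of year 3: C₁ / (r − g) = £0.94 / (0.077 − 0.033) = £21.3636
Discount to today: PV = £21.3636 / (1 + 0.077)^3 = £21.3636 / 1.249244 = £17.10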